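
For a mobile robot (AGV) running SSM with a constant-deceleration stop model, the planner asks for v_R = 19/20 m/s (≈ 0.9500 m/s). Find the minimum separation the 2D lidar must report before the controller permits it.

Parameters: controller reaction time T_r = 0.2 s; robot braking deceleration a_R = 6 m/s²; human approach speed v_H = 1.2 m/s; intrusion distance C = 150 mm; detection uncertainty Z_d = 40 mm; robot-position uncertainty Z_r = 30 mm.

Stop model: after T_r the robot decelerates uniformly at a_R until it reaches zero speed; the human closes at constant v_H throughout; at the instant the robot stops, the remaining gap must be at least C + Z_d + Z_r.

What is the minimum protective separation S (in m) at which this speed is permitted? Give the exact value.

T_s = v_R/a_R = (19/20)/6 = 0.1583 s
reaction-phase robot travel = 0.9500·0.2000 = 0.1900 m
robot under decel: 0.9500²/(2·6.0000) = 0.0752 m
human over T_r+T_s: 1.2000·(0.2000+0.1583) = 0.4300 m
residual clearance needed = 0.1500+0.0400+0.0300 = 0.2200 m
S_min ≈ 0.1900+0.0752+0.4300+0.2200  ⇒  S_min = 4393/4800 m

S_min = 4393/4800 m = 0.9152 m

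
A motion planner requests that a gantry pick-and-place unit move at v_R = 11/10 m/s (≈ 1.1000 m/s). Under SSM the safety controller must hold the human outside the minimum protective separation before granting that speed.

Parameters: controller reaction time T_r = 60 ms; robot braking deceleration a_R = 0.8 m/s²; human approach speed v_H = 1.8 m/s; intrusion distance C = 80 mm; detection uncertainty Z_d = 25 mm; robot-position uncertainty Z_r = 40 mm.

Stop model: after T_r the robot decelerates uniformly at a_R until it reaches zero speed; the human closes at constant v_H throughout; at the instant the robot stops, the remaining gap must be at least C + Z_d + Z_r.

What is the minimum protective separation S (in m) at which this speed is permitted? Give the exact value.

S_min = 14201/4000 m = 3.5503 m

T_s = v_R/a_R = (11/10)/(4/5) = 1.3750 s
reaction-phase robot travel = 1.1000·0.0600 = 0.0660 m
robot covers 1.1000·1.3750 − ½·0.8000·1.3750² = 0.7562 m while stopping
human closes 1.8000·1.4350 = 2.5830 m
margins: 0.0800+0.0250+0.0400 = 0.1450 m
S_min ≈ 0.0660+0.7562+2.5830+0.1450  ⇒  S_min = 14201/4000 m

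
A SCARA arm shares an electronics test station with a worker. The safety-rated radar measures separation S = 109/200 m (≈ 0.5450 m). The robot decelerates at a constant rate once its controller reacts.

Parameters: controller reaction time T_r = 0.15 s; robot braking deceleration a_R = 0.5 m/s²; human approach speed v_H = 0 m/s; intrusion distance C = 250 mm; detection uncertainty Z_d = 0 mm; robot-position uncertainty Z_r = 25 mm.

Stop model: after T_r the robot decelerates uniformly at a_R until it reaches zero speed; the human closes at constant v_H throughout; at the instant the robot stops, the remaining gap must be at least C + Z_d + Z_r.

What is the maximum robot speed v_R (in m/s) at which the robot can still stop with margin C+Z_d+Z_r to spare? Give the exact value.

collect terms ⇒ (1)·v_R² + (3/20)·v_R + (-27/100) = 0
  disc = (3/20)² − 4·(1)·(-27/100) = 441/400 ; √disc = 21/20
  v_R = (−(3/20) + 21/20) / (2·(1)) = 9/20 m/s
check:
T_s = v_R/a_R = (9/20)/(1/2) = 0.9000 s
robot in T_r: 0.4500·0.1500 = 0.0675 m
robot covers 0.4500·0.9000 − ½·0.5000·0.9000² = 0.2025 m while stopping
human closes 0.0000·1.0500 = 0.0000 m
C+Z_d+Z_r = 0.2500+0.0000+0.0250 = 0.2750 m
sum ≈ 0.0675+0.2025+0.0000+0.2750 ≈ 0.5450 m = S ✓

v_R_max = 9/20 m/s = 0.4500 m/s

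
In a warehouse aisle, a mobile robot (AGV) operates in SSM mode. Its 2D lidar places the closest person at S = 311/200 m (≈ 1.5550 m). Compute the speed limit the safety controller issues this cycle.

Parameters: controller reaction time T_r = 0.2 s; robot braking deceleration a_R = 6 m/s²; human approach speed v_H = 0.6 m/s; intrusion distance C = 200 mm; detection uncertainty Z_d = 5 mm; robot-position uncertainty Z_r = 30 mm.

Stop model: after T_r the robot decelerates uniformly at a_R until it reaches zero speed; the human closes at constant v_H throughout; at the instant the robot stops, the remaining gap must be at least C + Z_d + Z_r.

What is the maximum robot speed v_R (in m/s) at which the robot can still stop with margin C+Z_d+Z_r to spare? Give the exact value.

v_R_max = 12/5 m/s = 2.4000 m/s

at the boundary: (1/12)·v² + (3/10)·v + (-6/5) = 0
  disc = (3/10)² − 4·(1/12)·(-6/5) = 49/100 ; √disc = 7/10
  v_R = (−(3/10) + 7/10) / (2·(1/12)) = 12/5 m/s
check:
stop time T_s = (12/5)/6 = 0.4000 s
robot in T_r: 2.4000·0.2000 = 0.4800 m
braking distance = 2.4000²/(2·6.0000) = 0.4800 m
human closes 0.6000·0.6000 = 0.3600 m
C+Z_d+Z_r = 0.2000+0.0050+0.0300 = 0.2350 m
sum ≈ 0.4800+0.4800+0.3600+0.2350 ≈ 1.5550 m = S ✓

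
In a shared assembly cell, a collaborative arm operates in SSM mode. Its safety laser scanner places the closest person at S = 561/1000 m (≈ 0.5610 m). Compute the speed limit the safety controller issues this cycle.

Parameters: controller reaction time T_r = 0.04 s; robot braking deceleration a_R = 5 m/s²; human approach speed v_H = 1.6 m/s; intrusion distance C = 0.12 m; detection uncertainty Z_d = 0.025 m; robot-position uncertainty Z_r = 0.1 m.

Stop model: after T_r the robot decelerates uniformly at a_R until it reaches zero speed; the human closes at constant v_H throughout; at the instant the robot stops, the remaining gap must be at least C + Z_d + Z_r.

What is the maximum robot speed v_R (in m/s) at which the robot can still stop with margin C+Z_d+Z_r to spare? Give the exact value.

v_R_max = 3/5 m/s = 0.6000 m/s

quadratic (1/10)·v² + (9/25)·v + (-63/250) = 0
  disc = (9/25)² − 4·(1/10)·(-63/250) = 144/625 ; √disc = 12/25
  v_R = (−(9/25) + 12/25) / (2·(1/10)) = 3/5 m/s
check:
T_s = v_R/a_R = (3/5)/5 = 0.1200 s
reaction-phase robot travel = 0.6000·0.0400 = 0.0240 m
braking distance = 0.6000²/(2·5.0000) = 0.0360 m
human over T_r+T_s: 1.6000·(0.0400+0.1200) = 0.2560 m
margins: 0.1200+0.0250+0.1000 = 0.2450 m
sum ≈ 0.0240+0.0360+0.2560+0.2450 ≈ 0.5610 m = S ✓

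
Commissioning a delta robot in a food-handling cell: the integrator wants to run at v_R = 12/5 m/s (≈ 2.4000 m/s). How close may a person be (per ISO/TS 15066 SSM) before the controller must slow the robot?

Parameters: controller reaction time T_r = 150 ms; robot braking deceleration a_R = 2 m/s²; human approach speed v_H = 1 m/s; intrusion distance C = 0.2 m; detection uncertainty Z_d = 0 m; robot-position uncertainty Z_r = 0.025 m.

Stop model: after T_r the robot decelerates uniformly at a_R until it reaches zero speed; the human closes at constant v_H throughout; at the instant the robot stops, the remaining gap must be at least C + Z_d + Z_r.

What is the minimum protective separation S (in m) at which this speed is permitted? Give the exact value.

braking lasts T_s = (12/5)/2 = 1.2000 s
robot covers v_R·T_r = 2.4000·0.1500 = 0.3600 m before braking
robot covers 2.4000·1.2000 − ½·2.0000·1.2000² = 1.4400 m while stopping
human over T_r+T_s: 1.0000·(0.1500+1.2000) = 1.3500 m
margins: 0.2000+0.0000+0.0250 = 0.2250 m
S_min ≈ 0.3600+1.4400+1.3500+0.2250  ⇒  S_min = 27/8 m

S_min = 27/8 m = 3.3750 m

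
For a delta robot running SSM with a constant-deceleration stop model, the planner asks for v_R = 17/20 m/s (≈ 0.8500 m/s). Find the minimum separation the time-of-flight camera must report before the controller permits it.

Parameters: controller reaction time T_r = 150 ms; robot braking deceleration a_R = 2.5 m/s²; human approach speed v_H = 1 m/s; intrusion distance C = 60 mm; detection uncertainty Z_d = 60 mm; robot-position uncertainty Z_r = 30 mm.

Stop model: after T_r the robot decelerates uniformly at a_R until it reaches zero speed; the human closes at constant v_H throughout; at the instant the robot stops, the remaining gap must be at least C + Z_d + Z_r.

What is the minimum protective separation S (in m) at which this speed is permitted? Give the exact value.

T_s = v_R/a_R = (17/20)/(5/2) = 0.3400 s
reaction-phase robot travel = 0.8500·0.1500 = 0.1275 m
braking distance = 0.8500²/(2·2.5000) = 0.1445 m
human over T_r+T_s: 1.0000·(0.1500+0.3400) = 0.4900 m
residual clearance needed = 0.0600+0.0600+0.0300 = 0.1500 m
S_min ≈ 0.1275+0.1445+0.4900+0.1500  ⇒  S_min = 114/125 m

S_min = 114/125 m = 0.9120 m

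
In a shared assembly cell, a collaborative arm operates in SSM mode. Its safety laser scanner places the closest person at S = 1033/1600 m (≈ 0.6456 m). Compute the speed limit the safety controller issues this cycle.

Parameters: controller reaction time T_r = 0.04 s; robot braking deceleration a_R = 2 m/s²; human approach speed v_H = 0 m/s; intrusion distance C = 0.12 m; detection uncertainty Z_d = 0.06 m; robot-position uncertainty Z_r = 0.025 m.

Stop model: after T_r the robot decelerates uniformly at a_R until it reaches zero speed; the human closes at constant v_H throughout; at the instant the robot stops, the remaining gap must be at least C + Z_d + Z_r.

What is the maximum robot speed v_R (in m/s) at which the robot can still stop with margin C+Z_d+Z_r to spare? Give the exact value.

at the boundary: (1/4)·v² + (1/25)·v + (-141/320) = 0
  disc = (1/25)² − 4·(1/4)·(-141/320) = 17689/40000 ; √disc = 133/200
  v_R = (−(1/25) + 133/200) / (2·(1/4)) = 5/4 m/s
check:
T_s = v_R/a_R = (5/4)/2 = 0.6250 s
reaction-phase robot travel = 1.2500·0.0400 = 0.0500 m
robot covers 1.2500·0.6250 − ½·2.0000·0.6250² = 0.3906 m while stopping
human closes 0.0000·0.6650 = 0.0000 m
C+Z_d+Z_r = 0.1200+0.0600+0.0250 = 0.2050 m
sum ≈ 0.0500+0.3906+0.0000+0.2050 ≈ 0.6456 m = S ✓

v_R_max = 5/4 m/s = 1.2500 m/s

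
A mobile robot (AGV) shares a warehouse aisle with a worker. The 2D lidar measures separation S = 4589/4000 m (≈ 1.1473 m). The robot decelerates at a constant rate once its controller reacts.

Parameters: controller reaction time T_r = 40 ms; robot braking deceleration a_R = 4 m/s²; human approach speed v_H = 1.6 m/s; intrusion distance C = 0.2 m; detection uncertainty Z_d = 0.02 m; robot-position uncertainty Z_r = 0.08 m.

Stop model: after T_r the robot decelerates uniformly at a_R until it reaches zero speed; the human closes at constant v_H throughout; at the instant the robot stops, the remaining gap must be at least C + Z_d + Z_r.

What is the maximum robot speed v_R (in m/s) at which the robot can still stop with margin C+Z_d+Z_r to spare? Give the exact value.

v_R_max = 13/10 m/s = 1.3000 m/s

collect terms ⇒ (1/8)·v_R² + (11/25)·v_R + (-3133/4000) = 0
  disc = (11/25)² − 4·(1/8)·(-3133/4000) = 23409/40000 ; √disc = 153/200
  v_R = (−(11/25) + 153/200) / (2·(1/8)) = 13/10 m/s
check:
T_s = v_R/a_R = (13/10)/4 = 0.3250 s
reaction-phase robot travel = 1.3000·0.0400 = 0.0520 m
robot under decel: 1.3000²/(2·4.0000) = 0.2112 m
human over T_r+T_s: 1.6000·(0.0400+0.3250) = 0.5840 m
margins: 0.2000+0.0200+0.0800 = 0.3000 m
sum ≈ 0.0520+0.2112+0.5840+0.3000 ≈ 1.1473 m = S ✓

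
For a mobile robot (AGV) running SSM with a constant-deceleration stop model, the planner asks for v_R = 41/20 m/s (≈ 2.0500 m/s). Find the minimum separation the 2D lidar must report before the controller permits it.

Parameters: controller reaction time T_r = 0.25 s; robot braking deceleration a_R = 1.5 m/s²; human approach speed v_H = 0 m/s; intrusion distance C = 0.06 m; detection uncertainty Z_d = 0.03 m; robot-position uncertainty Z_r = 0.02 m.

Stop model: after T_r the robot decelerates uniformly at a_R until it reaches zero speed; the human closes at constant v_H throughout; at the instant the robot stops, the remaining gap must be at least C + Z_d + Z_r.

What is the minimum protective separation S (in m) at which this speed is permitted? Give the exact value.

S_min = 607/300 m = 2.0233 m

stop time T_s = (41/20)/(3/2) = 1.3667 s
reaction-phase robot travel = 2.0500·0.2500 = 0.5125 m
braking distance = 2.0500²/(2·1.5000) = 1.4008 m
human over T_r+T_s: 0.0000·(0.2500+1.3667) = 0.0000 m
C+Z_d+Z_r = 0.0600+0.0300+0.0200 = 0.1100 m
S_min ≈ 0.5125+1.4008+0.0000+0.1100  ⇒  S_min = 607/300 m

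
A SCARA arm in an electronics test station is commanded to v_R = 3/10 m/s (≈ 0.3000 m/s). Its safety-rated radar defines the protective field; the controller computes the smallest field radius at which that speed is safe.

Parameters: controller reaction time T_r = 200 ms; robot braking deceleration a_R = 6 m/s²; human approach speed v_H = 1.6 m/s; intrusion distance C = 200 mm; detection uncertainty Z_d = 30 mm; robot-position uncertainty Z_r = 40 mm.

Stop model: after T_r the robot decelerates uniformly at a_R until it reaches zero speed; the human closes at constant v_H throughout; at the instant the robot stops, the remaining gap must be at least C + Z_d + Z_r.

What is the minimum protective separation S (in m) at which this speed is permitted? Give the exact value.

S_min = 59/80 m = 0.7375 m

T_s = v_R/a_R = (3/10)/6 = 0.0500 s
reaction-phase robot travel = 0.3000·0.2000 = 0.0600 m
robot under decel: 0.3000²/(2·6.0000) = 0.0075 m
human over T_r+T_s: 1.6000·(0.2000+0.0500) = 0.4000 m
margins: 0.2000+0.0300+0.0400 = 0.2700 m
S_min ≈ 0.0600+0.0075+0.4000+0.2700  ⇒  S_min = 59/80 m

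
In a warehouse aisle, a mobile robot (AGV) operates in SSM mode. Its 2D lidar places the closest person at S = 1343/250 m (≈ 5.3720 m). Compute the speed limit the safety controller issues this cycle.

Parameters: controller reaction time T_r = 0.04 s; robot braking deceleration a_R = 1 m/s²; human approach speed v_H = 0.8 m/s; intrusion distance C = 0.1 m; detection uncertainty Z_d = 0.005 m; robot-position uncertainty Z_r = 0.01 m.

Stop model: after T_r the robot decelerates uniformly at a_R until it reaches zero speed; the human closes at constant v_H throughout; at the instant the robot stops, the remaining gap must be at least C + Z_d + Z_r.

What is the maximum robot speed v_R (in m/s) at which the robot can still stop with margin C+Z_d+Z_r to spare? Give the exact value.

quadratic (1/2)·v² + (21/25)·v + (-209/40) = 0
  disc = (21/25)² − 4·(1/2)·(-209/40) = 27889/2500 ; √disc = 167/50
  v_R = (−(21/25) + 167/50) / (2·(1/2)) = 5/2 m/s
check:
braking lasts T_s = (5/2)/1 = 2.5000 s
robot covers v_R·T_r = 2.5000·0.0400 = 0.1000 m before braking
robot under decel: 2.5000²/(2·1.0000) = 3.1250 m
human over T_r+T_s: 0.8000·(0.0400+2.5000) = 2.0320 m
C+Z_d+Z_r = 0.1000+0.0050+0.0100 = 0.1150 m
sum ≈ 0.1000+3.1250+2.0320+0.1150 ≈ 5.3720 m = S ✓

v_R_max = 5/2 m/s = 2.5000 m/s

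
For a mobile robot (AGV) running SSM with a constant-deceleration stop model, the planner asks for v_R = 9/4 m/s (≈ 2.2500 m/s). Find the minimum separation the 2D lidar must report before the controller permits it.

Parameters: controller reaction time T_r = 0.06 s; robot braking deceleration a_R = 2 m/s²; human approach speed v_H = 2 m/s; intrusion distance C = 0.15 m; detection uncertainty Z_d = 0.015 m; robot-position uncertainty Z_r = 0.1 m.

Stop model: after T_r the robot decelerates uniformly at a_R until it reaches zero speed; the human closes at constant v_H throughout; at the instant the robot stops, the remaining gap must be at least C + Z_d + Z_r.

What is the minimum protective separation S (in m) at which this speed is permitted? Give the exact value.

braking lasts T_s = (9/4)/2 = 1.1250 s
robot in T_r: 2.2500·0.0600 = 0.1350 m
robot covers 2.2500·1.1250 − ½·2.0000·1.1250² = 1.2656 m while stopping
person approaches 2.0000·(0.0600+1.1250) = 2.3700 m
C+Z_d+Z_r = 0.1500+0.0150+0.1000 = 0.2650 m
S_min ≈ 0.1350+1.2656+2.3700+0.2650  ⇒  S_min = 6457/1600 m

S_min = 6457/1600 m = 4.0356 m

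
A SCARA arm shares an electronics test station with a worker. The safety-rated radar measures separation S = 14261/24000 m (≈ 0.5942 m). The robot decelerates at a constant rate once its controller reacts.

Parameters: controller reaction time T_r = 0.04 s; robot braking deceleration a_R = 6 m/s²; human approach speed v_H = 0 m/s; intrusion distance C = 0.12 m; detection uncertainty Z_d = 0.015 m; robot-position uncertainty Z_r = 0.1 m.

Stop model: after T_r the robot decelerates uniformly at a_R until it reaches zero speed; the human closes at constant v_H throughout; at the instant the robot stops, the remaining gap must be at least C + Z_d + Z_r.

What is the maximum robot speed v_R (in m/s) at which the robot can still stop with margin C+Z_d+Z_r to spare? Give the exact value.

v_R_max = 37/20 m/s = 1.8500 m/s

collect terms ⇒ (1/12)·v_R² + (1/25)·v_R + (-8621/24000) = 0
  disc = (1/25)² − 4·(1/12)·(-8621/24000) = 43681/360000 ; √disc = 209/600
  v_R = (−(1/25) + 209/600) / (2·(1/12)) = 37/20 m/s
check:
braking lasts T_s = (37/20)/6 = 0.3083 s
reaction-phase robot travel = 1.8500·0.0400 = 0.0740 m
robot under decel: 1.8500²/(2·6.0000) = 0.2852 m
human over T_r+T_s: 0.0000·(0.0400+0.3083) = 0.0000 m
C+Z_d+Z_r = 0.1200+0.0150+0.1000 = 0.2350 m
sum ≈ 0.0740+0.2852+0.0000+0.2350 ≈ 0.5942 m = S ✓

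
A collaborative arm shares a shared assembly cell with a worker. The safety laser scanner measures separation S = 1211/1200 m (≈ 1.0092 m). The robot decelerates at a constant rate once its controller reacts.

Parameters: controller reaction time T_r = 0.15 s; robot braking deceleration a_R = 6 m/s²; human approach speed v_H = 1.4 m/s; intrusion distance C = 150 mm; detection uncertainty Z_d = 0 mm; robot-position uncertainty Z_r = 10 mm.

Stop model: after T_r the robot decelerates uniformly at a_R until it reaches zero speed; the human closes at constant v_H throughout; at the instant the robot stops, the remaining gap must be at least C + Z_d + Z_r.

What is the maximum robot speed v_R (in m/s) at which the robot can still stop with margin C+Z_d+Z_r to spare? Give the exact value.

collect terms ⇒ (1/12)·v_R² + (23/60)·v_R + (-767/1200) = 0
  disc = (23/60)² − 4·(1/12)·(-767/1200) = 9/25 ; √disc = 3/5
  v_R = (−(23/60) + 3/5) / (2·(1/12)) = 13/10 m/s
check:
T_s = v_R/a_R = (13/10)/6 = 0.2167 s
robot in T_r: 1.3000·0.1500 = 0.1950 m
robot covers 1.3000·0.2167 − ½·6.0000·0.2167² = 0.1408 m while stopping
person approaches 1.4000·(0.1500+0.2167) = 0.5133 m
C+Z_d+Z_r = 0.1500+0.0000+0.0100 = 0.1600 m
sum ≈ 0.1950+0.1408+0.5133+0.1600 ≈ 1.0092 m = S ✓

v_R_max = 13/10 m/s = 1.3000 m/s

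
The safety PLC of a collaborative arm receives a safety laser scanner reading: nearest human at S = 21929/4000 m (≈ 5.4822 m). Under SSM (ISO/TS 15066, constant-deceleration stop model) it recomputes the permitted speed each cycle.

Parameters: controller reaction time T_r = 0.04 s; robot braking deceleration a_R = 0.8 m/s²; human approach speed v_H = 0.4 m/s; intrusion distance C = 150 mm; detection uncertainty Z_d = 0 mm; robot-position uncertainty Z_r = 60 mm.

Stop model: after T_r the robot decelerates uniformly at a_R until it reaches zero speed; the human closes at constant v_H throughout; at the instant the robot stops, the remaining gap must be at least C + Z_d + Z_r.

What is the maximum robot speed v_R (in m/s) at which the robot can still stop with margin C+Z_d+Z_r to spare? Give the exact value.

v_R_max = 5/2 m/s = 2.5000 m/s

collect terms ⇒ (5/8)·v_R² + (27/50)·v_R + (-841/160) = 0
  disc = (27/50)² − 4·(5/8)·(-841/160) = 537289/40000 ; √disc = 733/200
  v_R = (−(27/50) + 733/200) / (2·(5/8)) = 5/2 m/s
check:
T_s = v_R/a_R = (5/2)/(4/5) = 3.1250 s
robot covers v_R·T_r = 2.5000·0.0400 = 0.1000 m before braking
braking distance = 2.5000²/(2·0.8000) = 3.9062 m
person approaches 0.4000·(0.0400+3.1250) = 1.2660 m
C+Z_d+Z_r = 0.1500+0.0000+0.0600 = 0.2100 m
sum ≈ 0.1000+3.9062+1.2660+0.2100 ≈ 5.4822 m = S ✓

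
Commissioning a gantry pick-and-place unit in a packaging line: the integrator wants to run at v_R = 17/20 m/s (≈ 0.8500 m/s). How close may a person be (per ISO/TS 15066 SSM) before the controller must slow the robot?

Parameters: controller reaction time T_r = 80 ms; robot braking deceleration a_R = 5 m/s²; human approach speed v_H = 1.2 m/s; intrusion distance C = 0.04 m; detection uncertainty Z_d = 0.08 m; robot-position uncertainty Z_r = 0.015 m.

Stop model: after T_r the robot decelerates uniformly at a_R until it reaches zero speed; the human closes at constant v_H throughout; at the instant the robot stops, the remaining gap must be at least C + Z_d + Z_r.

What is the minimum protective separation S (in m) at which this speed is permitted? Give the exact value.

S_min = 2301/4000 m = 0.5753 m

stop time T_s = (17/20)/5 = 0.1700 s
robot covers v_R·T_r = 0.8500·0.0800 = 0.0680 m before braking
robot covers 0.8500·0.1700 − ½·5.0000·0.1700² = 0.0722 m while stopping
human over T_r+T_s: 1.2000·(0.0800+0.1700) = 0.3000 m
C+Z_d+Z_r = 0.0400+0.0800+0.0150 = 0.1350 m
S_min ≈ 0.0680+0.0722+0.3000+0.1350  ⇒  S_min = 2301/4000 m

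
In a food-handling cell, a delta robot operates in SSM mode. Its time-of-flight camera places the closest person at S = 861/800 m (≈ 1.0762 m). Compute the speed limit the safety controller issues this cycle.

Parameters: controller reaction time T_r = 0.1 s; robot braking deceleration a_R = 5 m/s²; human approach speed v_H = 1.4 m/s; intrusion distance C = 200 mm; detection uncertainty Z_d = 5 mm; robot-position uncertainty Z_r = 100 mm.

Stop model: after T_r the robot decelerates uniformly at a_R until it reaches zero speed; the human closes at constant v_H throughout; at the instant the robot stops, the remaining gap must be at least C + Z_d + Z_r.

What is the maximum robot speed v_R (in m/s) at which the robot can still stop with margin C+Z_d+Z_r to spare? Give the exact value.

v_R_max = 5/4 m/s = 1.2500 m/s

collect terms ⇒ (1/10)·v_R² + (19/50)·v_R + (-101/160) = 0
  disc = (19/50)² − 4·(1/10)·(-101/160) = 3969/10000 ; √disc = 63/100
  v_R = (−(19/50) + 63/100) / (2·(1/10)) = 5/4 m/s
check:
stop time T_s = (5/4)/5 = 0.2500 s
robot covers v_R·T_r = 1.2500·0.1000 = 0.1250 m before braking
robot under decel: 1.2500²/(2·5.0000) = 0.1562 m
human closes 1.4000·0.3500 = 0.4900 m
margins: 0.2000+0.0050+0.1000 = 0.3050 m
sum ≈ 0.1250+0.1562+0.4900+0.3050 ≈ 1.0762 m = S ✓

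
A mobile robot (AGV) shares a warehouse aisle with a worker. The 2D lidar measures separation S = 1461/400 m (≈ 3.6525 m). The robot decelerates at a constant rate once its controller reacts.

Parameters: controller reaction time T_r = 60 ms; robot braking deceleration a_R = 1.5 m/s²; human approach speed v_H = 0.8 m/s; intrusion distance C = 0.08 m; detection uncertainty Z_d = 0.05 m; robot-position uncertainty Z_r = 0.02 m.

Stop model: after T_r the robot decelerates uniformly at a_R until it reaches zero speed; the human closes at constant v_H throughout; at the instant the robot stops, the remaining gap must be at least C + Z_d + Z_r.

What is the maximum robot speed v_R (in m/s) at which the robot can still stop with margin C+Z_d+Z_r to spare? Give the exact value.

v_R_max = 49/20 m/s = 2.4500 m/s

collect terms ⇒ (1/3)·v_R² + (89/150)·v_R + (-6909/2000) = 0
  disc = (89/150)² − 4·(1/3)·(-6909/2000) = 27889/5625 ; √disc = 167/75
  v_R = (−(89/150) + 167/75) / (2·(1/3)) = 49/20 m/s
check:
braking lasts T_s = (49/20)/(3/2) = 1.6333 s
robot covers v_R·T_r = 2.4500·0.0600 = 0.1470 m before braking
robot covers 2.4500·1.6333 − ½·1.5000·1.6333² = 2.0008 m while stopping
person approaches 0.8000·(0.0600+1.6333) = 1.3547 m
C+Z_d+Z_r = 0.0800+0.0500+0.0200 = 0.1500 m
sum ≈ 0.1470+2.0008+1.3547+0.1500 ≈ 3.6525 m = S ✓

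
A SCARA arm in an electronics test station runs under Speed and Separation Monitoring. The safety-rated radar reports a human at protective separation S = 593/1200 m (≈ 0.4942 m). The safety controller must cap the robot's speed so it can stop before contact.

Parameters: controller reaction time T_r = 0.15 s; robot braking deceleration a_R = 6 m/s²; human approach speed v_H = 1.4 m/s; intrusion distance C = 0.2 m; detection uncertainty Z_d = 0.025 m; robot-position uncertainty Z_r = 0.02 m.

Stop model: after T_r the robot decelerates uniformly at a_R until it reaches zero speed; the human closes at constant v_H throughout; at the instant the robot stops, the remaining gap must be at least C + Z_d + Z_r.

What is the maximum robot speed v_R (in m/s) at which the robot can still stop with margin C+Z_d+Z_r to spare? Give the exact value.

v_R_max = 1/10 m/s = 0.1000 m/s

quadratic (1/12)·v² + (23/60)·v + (-47/1200) = 0
  disc = (23/60)² − 4·(1/12)·(-47/1200) = 4/25 ; √disc = 2/5
  v_R = (−(23/60) + 2/5) / (2·(1/12)) = 1/10 m/s
check:
stop time T_s = (1/10)/6 = 0.0167 s
robot covers v_R·T_r = 0.1000·0.1500 = 0.0150 m before braking
robot covers 0.1000·0.0167 − ½·6.0000·0.0167² = 0.0008 m while stopping
person approaches 1.4000·(0.1500+0.0167) = 0.2333 m
margins: 0.2000+0.0250+0.0200 = 0.2450 m
sum ≈ 0.0150+0.0008+0.2333+0.2450 ≈ 0.4942 m = S ✓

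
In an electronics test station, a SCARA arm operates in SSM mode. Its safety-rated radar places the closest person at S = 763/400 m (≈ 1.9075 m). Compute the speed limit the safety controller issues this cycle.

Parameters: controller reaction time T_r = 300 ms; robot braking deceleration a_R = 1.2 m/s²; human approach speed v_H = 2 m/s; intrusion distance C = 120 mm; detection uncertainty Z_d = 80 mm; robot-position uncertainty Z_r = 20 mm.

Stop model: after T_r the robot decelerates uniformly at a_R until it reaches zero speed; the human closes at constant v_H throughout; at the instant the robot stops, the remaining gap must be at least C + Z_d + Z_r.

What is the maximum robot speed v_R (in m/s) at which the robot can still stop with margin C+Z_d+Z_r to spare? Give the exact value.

quadratic (5/12)·v² + (59/30)·v + (-87/80) = 0
  disc = (59/30)² − 4·(5/12)·(-87/80) = 20449/3600 ; √disc = 143/60
  v_R = (−(59/30) + 143/60) / (2·(5/12)) = 1/2 m/s
check:
stop time T_s = (1/2)/(6/5) = 0.4167 s
robot in T_r: 0.5000·0.3000 = 0.1500 m
braking distance = 0.5000²/(2·1.2000) = 0.1042 m
human over T_r+T_s: 2.0000·(0.3000+0.4167) = 1.4333 m
C+Z_d+Z_r = 0.1200+0.0800+0.0200 = 0.2200 m
sum ≈ 0.1500+0.1042+1.4333+0.2200 ≈ 1.9075 m = S ✓

v_R_max = 1/2 m/s = 0.5000 m/s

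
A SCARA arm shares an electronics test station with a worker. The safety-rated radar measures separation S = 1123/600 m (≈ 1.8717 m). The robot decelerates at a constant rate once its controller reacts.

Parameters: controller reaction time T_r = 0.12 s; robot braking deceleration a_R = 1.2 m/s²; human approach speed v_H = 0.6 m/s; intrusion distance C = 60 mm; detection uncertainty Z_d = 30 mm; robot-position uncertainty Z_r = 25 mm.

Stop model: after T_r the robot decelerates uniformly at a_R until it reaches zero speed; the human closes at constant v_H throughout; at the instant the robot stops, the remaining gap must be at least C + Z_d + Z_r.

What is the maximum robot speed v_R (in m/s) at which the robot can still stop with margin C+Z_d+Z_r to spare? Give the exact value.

collect terms ⇒ (5/12)·v_R² + (31/50)·v_R + (-2527/1500) = 0
  disc = (31/50)² − 4·(5/12)·(-2527/1500) = 17956/5625 ; √disc = 134/75
  v_R = (−(31/50) + 134/75) / (2·(5/12)) = 7/5 m/s
check:
T_s = v_R/a_R = (7/5)/(6/5) = 1.1667 s
robot covers v_R·T_r = 1.4000·0.1200 = 0.1680 m before braking
robot covers 1.4000·1.1667 − ½·1.2000·1.1667² = 0.8167 m while stopping
human closes 0.6000·1.2867 = 0.7720 m
residual clearance needed = 0.0600+0.0300+0.0250 = 0.1150 m
sum ≈ 0.1680+0.8167+0.7720+0.1150 ≈ 1.8717 m = S ✓

v_R_max = 7/5 m/s = 1.4000 m/s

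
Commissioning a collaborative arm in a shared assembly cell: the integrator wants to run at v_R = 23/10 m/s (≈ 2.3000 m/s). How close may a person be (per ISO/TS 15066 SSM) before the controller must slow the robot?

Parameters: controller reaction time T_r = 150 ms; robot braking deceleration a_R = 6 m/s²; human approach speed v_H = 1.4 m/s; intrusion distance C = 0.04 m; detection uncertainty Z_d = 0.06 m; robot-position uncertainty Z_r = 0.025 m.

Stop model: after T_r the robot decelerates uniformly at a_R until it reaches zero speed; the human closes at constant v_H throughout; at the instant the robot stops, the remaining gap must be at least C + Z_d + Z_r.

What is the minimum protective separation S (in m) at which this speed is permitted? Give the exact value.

T_s = v_R/a_R = (23/10)/6 = 0.3833 s
robot covers v_R·T_r = 2.3000·0.1500 = 0.3450 m before braking
braking distance = 2.3000²/(2·6.0000) = 0.4408 m
person approaches 1.4000·(0.1500+0.3833) = 0.7467 m
residual clearance needed = 0.0400+0.0600+0.0250 = 0.1250 m
S_min ≈ 0.3450+0.4408+0.7467+0.1250  ⇒  S_min = 663/400 m

S_min = 663/400 m = 1.6575 m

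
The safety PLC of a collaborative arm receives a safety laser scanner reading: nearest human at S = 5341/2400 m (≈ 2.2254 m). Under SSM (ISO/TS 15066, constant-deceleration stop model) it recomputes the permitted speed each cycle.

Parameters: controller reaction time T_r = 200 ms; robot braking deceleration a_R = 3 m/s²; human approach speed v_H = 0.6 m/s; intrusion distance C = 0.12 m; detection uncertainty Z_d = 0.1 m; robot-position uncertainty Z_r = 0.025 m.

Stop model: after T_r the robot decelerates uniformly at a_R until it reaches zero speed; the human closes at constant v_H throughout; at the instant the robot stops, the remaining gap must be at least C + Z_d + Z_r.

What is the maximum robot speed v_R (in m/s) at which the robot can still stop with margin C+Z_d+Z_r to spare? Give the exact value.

collect terms ⇒ (1/6)·v_R² + (2/5)·v_R + (-893/480) = 0
  disc = (2/5)² − 4·(1/6)·(-893/480) = 5041/3600 ; √disc = 71/60
  v_R = (−(2/5) + 71/60) / (2·(1/6)) = 47/20 m/s
check:
T_s = v_R/a_R = (47/20)/3 = 0.7833 s
robot covers v_R·T_r = 2.3500·0.2000 = 0.4700 m before braking
braking distance = 2.3500²/(2·3.0000) = 0.9204 m
person approaches 0.6000·(0.2000+0.7833) = 0.5900 m
C+Z_d+Z_r = 0.1200+0.1000+0.0250 = 0.2450 m
sum ≈ 0.4700+0.9204+0.5900+0.2450 ≈ 2.2254 m = S ✓

v_R_max = 47/20 m/s = 2.3500 m/s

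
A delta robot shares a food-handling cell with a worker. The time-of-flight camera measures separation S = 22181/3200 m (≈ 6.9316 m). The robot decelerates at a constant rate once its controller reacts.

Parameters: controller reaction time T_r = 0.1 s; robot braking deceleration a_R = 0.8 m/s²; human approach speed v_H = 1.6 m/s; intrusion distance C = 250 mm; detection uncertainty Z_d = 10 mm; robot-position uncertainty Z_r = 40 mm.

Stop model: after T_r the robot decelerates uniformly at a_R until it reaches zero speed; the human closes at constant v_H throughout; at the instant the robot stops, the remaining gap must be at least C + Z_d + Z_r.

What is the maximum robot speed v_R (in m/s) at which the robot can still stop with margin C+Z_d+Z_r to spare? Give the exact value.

v_R_max = 39/20 m/s = 1.9500 m/s

at the boundary: (5/8)·v² + (21/10)·v + (-20709/3200) = 0
  disc = (21/10)² − 4·(5/8)·(-20709/3200) = 131769/6400 ; √disc = 363/80
  v_R = (−(21/10) + 363/80) / (2·(5/8)) = 39/20 m/s
check:
braking lasts T_s = (39/20)/(4/5) = 2.4375 s
robot covers v_R·T_r = 1.9500·0.1000 = 0.1950 m before braking
robot covers 1.9500·2.4375 − ½·0.8000·2.4375² = 2.3766 m while stopping
person approaches 1.6000·(0.1000+2.4375) = 4.0600 m
residual clearance needed = 0.2500+0.0100+0.0400 = 0.3000 m
sum ≈ 0.1950+2.3766+4.0600+0.3000 ≈ 6.9316 m = S ✓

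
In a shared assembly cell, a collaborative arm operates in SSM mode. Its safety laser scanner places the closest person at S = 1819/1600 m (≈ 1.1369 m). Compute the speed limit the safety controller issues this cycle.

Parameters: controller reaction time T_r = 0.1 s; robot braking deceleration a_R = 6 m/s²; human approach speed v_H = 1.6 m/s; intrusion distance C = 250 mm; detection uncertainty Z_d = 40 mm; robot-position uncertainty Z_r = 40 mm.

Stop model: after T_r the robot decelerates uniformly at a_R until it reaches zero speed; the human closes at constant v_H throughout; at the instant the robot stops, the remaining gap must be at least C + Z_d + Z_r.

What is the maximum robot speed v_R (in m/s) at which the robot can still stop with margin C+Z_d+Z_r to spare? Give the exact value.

quadratic (1/12)·v² + (11/30)·v + (-207/320) = 0
  disc = (11/30)² − 4·(1/12)·(-207/320) = 5041/14400 ; √disc = 71/120
  v_R = (−(11/30) + 71/120) / (2·(1/12)) = 27/20 m/s
check:
T_s = v_R/a_R = (27/20)/6 = 0.2250 s
robot covers v_R·T_r = 1.3500·0.1000 = 0.1350 m before braking
robot covers 1.3500·0.2250 − ½·6.0000·0.2250² = 0.1519 m while stopping
human over T_r+T_s: 1.6000·(0.1000+0.2250) = 0.5200 m
C+Z_d+Z_r = 0.2500+0.0400+0.0400 = 0.3300 m
sum ≈ 0.1350+0.1519+0.5200+0.3300 ≈ 1.1369 m = S ✓

v_R_max = 27/20 m/s = 1.3500 m/s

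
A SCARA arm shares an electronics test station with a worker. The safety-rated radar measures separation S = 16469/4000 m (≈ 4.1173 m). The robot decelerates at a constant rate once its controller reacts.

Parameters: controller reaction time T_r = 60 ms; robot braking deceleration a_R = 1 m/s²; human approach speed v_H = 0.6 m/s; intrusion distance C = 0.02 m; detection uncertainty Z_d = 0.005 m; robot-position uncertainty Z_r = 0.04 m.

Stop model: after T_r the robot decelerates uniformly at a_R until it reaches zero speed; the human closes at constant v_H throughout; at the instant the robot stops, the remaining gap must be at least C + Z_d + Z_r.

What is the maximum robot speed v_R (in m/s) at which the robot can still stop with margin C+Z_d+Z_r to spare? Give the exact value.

v_R_max = 9/4 m/s = 2.2500 m/s

quadratic (1/2)·v² + (33/50)·v + (-3213/800) = 0
  disc = (33/50)² − 4·(1/2)·(-3213/800) = 84681/10000 ; √disc = 291/100
  v_R = (−(33/50) + 291/100) / (2·(1/2)) = 9/4 m/s
check:
braking lasts T_s = (9/4)/1 = 2.2500 s
reaction-phase robot travel = 2.2500·0.0600 = 0.1350 m
braking distance = 2.2500²/(2·1.0000) = 2.5312 m
human closes 0.6000·2.3100 = 1.3860 m
margins: 0.0200+0.0050+0.0400 = 0.0650 m
sum ≈ 0.1350+2.5312+1.3860+0.0650 ≈ 4.1173 m = S ✓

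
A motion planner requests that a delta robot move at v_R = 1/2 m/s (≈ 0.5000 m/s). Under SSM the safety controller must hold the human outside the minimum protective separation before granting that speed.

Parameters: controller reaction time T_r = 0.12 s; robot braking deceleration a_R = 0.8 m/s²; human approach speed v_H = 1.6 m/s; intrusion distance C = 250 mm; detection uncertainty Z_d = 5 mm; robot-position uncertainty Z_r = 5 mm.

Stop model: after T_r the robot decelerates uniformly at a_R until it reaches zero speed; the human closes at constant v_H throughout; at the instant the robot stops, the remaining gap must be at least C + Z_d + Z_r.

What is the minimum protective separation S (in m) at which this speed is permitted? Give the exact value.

S_min = 6673/4000 m = 1.6683 m

stop time T_s = (1/2)/(4/5) = 0.6250 s
robot covers v_R·T_r = 0.5000·0.1200 = 0.0600 m before braking
robot covers 0.5000·0.6250 − ½·0.8000·0.6250² = 0.1562 m while stopping
human closes 1.6000·0.7450 = 1.1920 m
C+Z_d+Z_r = 0.2500+0.0050+0.0050 = 0.2600 m
S_min ≈ 0.0600+0.1562+1.1920+0.2600  ⇒  S_min = 6673/4000 m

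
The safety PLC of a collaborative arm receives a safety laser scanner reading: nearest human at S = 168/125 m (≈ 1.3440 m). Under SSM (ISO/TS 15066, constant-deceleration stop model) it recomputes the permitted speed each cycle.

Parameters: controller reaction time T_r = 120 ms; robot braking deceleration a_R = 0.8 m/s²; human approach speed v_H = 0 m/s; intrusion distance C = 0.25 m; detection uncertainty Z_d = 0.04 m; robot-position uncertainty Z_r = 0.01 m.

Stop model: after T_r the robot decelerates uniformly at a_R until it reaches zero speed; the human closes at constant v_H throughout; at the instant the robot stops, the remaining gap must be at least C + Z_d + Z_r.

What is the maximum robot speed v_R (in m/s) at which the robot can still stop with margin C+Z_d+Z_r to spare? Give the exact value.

collect terms ⇒ (5/8)·v_R² + (3/25)·v_R + (-261/250) = 0
  disc = (3/25)² − 4·(5/8)·(-261/250) = 6561/2500 ; √disc = 81/50
  v_R = (−(3/25) + 81/50) / (2·(5/8)) = 6/5 m/s
check:
stop time T_s = (6/5)/(4/5) = 1.5000 s
robot covers v_R·T_r = 1.2000·0.1200 = 0.1440 m before braking
robot under decel: 1.2000²/(2·0.8000) = 0.9000 m
person approaches 0.0000·(0.1200+1.5000) = 0.0000 m
residual clearance needed = 0.2500+0.0400+0.0100 = 0.3000 m
sum ≈ 0.1440+0.9000+0.0000+0.3000 ≈ 1.3440 m = S ✓

v_R_max = 6/5 m/s = 1.2000 m/s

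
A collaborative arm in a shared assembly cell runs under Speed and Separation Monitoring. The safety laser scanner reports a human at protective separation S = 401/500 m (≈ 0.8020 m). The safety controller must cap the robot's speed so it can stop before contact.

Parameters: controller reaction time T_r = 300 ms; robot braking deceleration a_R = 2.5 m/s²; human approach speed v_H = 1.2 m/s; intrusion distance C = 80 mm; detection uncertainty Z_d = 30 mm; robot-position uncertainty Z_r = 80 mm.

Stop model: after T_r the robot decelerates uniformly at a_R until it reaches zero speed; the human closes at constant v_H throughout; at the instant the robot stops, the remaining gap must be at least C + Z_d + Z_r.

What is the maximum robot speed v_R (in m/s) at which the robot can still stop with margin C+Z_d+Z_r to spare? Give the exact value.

at the boundary: (1/5)·v² + (39/50)·v + (-63/250) = 0
  disc = (39/50)² − 4·(1/5)·(-63/250) = 81/100 ; √disc = 9/10
  v_R = (−(39/50) + 9/10) / (2·(1/5)) = 3/10 m/s
check:
stop time T_s = (3/10)/(5/2) = 0.1200 s
robot covers v_R·T_r = 0.3000·0.3000 = 0.0900 m before braking
robot under decel: 0.3000²/(2·2.5000) = 0.0180 m
human closes 1.2000·0.4200 = 0.5040 m
margins: 0.0800+0.0300+0.0800 = 0.1900 m
sum ≈ 0.0900+0.0180+0.5040+0.1900 ≈ 0.8020 m = S ✓

v_R_max = 3/10 m/s = 0.3000 m/s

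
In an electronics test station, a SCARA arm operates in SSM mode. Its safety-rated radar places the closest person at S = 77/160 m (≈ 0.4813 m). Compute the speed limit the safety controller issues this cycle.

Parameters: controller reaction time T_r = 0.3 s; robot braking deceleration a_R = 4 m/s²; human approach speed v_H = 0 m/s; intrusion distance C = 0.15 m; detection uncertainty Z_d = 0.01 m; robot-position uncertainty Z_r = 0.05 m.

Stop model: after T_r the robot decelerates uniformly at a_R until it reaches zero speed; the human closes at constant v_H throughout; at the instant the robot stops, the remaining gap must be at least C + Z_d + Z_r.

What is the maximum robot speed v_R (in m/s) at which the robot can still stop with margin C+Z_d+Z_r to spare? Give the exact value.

v_R_max = 7/10 m/s = 0.7000 m/s

quadratic (1/8)·v² + (3/10)·v + (-217/800) = 0
  disc = (3/10)² − 4·(1/8)·(-217/800) = 361/1600 ; √disc = 19/40
  v_R = (−(3/10) + 19/40) / (2·(1/8)) = 7/10 m/s
check:
stop time T_s = (7/10)/4 = 0.1750 s
robot covers v_R·T_r = 0.7000·0.3000 = 0.2100 m before braking
braking distance = 0.7000²/(2·4.0000) = 0.0612 m
human closes 0.0000·0.4750 = 0.0000 m
residual clearance needed = 0.1500+0.0100+0.0500 = 0.2100 m
sum ≈ 0.2100+0.0612+0.0000+0.2100 ≈ 0.4813 m = S ✓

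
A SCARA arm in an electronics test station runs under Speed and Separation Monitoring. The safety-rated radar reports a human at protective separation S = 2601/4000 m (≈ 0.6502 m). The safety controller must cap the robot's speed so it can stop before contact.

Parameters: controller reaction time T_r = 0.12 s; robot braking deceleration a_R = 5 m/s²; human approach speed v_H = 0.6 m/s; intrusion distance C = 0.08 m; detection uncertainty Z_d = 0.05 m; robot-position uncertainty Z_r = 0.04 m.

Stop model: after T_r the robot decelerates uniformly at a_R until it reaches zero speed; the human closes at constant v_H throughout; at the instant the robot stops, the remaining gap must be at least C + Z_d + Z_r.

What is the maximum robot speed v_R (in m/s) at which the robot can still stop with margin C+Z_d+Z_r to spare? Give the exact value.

v_R_max = 23/20 m/s = 1.1500 m/s

collect terms ⇒ (1/10)·v_R² + (6/25)·v_R + (-1633/4000) = 0
  disc = (6/25)² − 4·(1/10)·(-1633/4000) = 2209/10000 ; √disc = 47/100
  v_R = (−(6/25) + 47/100) / (2·(1/10)) = 23/20 m/s
check:
T_s = v_R/a_R = (23/20)/5 = 0.2300 s
robot covers v_R·T_r = 1.1500·0.1200 = 0.1380 m before braking
robot under decel: 1.1500²/(2·5.0000) = 0.1323 m
human over T_r+T_s: 0.6000·(0.1200+0.2300) = 0.2100 m
C+Z_d+Z_r = 0.0800+0.0500+0.0400 = 0.1700 m
sum ≈ 0.1380+0.1323+0.2100+0.1700 ≈ 0.6502 m = S ✓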